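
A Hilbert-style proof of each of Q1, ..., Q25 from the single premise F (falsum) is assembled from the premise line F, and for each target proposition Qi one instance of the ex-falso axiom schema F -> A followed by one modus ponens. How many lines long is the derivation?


Ex falso, line by line:
- 1 premise line (F)
- 25 targets, each needing 1 axiom instance (F -> Qi) + 1 MP = 2 lines: 2 * 25 = 50
Total = 1 + 50 = 51 lines.

51


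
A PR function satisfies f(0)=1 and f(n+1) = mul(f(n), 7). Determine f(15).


f(0) = 1
f(1) = mul(f(0), 7) = mul(1, 7) = 7
f(2) = mul(f(1), 7) = mul(7, 7) = 49
f(3) = mul(f(2), 7) = mul(49, 7) = 343
f(4) = mul(f(3), 7) = mul(343, 7) = 2401
f(5) = mul(f(4), 7) = mul(2401, 7) = 16807
f(6) = mul(f(5), 7) = mul(16807, 7) = 117649
f(7) = mul(f(6), 7) = mul(117649, 7) = 823543
f(8) = mul(f(7), 7) = mul(823543, 7) = 5764801
f(9) = mul(f(8), 7) = mul(5764801, 7) = 40353607
f(10) = mul(f(9), 7) = mul(40353607, 7) = 282475249
f(11) = mul(f(10), 7) = mul(282475249, 7) = 1977326743
f(12) = mul(f(11), 7) = mul(1977326743, 7) = 13841287201
f(13) = mul(f(12), 7) = mul(13841287201, 7) = 96889010407
f(14) = mul(f(13), 7) = mul(96889010407, 7) = 678223072849
f(15) = mul(f(14), 7) = mul(678223072849, 7) = 4747561509943


4747561509943


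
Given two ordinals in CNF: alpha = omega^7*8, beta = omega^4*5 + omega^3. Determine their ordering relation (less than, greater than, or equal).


Compare term by term from highest exponent:
alpha = omega^7*8
beta = omega^4*5 + omega^3
Term 1: alpha has omega^7*8, beta has omega^4*5
Term 2: alpha has omega^0*0, beta has omega^3*1
Result: alpha > beta

alpha > beta


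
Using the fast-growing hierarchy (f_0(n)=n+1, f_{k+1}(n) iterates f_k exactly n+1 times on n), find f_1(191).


f_1(191) = f_0^192(191)
f_0 adds 1 each time, applied 192 times.
f_1(191) = 191 + 192 = 383

383


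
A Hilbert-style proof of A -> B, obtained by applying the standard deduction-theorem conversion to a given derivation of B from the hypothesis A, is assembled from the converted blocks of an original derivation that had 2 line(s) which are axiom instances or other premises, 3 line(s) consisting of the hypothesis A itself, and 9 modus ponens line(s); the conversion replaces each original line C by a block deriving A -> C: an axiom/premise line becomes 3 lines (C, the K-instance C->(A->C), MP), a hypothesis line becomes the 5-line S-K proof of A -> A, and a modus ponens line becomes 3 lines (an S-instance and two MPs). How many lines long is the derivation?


Deduction-theorem conversion, block by block:
- 2 axiom/premise lines -> 3 lines each = 6
- 3 hypothesis lines -> 5 lines each (identity proof A->A) = 15
- 9 MP lines -> 3 lines each (S-instance, MP, MP) = 27
Total = 6 + 15 + 27 = 48 lines.

48


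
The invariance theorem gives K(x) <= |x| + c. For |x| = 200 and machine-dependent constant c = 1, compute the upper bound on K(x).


K(x) <= |x| + c = 200 + 1 = 201

201


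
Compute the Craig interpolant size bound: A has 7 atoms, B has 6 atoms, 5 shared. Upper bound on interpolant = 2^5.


Shared atoms = 5
Craig interpolant size bound = 2^5
= 32

32


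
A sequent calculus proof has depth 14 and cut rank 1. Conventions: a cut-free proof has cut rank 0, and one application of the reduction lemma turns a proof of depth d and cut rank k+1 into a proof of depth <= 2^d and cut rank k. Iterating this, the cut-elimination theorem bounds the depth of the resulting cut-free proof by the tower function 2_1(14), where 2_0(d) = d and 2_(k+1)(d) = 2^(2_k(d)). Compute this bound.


Each rank reduction sends depth d to at most 2^d; cut rank r needs r reductions.
2_0(14) = 14
2_1(14) = 2^14 = 16384
Cut-free depth bound = 16384

16384


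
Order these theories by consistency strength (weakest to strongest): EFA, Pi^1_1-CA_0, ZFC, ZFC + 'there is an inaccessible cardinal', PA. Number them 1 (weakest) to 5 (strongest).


Ordering by consistency strength:
1. EFA
2. PA
3. Pi^1_1-CA_0
4. ZFC
5. ZFC + 'there is an inaccessible cardinal'


EFA=1, Pi^1_1-CA_0=3, ZFC=4, ZFC + 'there is an inaccessible cardinal'=5, PA=2


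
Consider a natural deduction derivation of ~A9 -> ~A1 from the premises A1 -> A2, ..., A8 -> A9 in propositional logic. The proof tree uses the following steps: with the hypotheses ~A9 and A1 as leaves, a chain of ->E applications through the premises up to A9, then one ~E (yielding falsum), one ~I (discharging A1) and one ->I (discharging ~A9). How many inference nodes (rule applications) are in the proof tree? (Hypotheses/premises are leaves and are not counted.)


From hypothesis A1, 8 ->E steps along the 8 premises yield A9.
~E with hypothesis ~A9 gives falsum (1 node); ~I discharging A1 gives ~A1 (1 node); ->I discharging ~A9 gives the goal (1 node).
Total = 8 + 3 = 11 inference nodes.

11


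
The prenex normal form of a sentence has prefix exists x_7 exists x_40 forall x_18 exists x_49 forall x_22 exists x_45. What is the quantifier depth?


Quantifier prefix has 6 quantifier symbols.
Quantifier depth = 6

6


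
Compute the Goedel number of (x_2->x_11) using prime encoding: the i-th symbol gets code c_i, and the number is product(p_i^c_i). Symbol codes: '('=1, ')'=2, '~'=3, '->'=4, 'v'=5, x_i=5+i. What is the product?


Formula: (x_2->x_11)
Symbol codes: [1, 7, 4, 16, 2]
Primes: [2, 3, 5, 7, 11]
p_1^1 = 2^1 = 2
p_2^7 = 3^7 = 2187
p_3^4 = 5^4 = 625
p_4^16 = 7^16 = 33232930569601
p_5^2 = 11^2 = 121
Product = 10992913397302254783750

10992913397302254783750


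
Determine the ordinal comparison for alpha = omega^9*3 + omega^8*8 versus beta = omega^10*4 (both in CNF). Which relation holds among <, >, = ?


Compare term by term from highest exponent:
alpha = omega^9*3 + omega^8*8
beta = omega^10*4
Term 1: alpha has omega^9*3, beta has omega^10*4
Term 2: alpha has omega^8*8, beta has omega^0*0
Result: alpha < beta

alpha < beta


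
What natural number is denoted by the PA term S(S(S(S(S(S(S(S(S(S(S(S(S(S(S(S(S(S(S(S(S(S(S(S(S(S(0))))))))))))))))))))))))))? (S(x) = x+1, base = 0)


Counting successors applied to 0:
26 applications of S to 0 = 26

26


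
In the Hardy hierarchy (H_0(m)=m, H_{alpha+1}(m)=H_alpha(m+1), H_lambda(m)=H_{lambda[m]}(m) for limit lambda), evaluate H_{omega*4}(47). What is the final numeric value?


H_{omega*4}(47):
For the Hardy hierarchy, H_{omega*k}(n) = 2^k * n.
2^4 = 16.
16 * 47 = 752

752


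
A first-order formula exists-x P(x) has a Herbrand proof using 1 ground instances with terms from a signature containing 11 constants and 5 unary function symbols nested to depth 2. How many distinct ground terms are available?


Herbrand terms by depth:
Depth 0: 11 constants
Depth 1: 55 new terms (running total: 66)
Depth 2: 275 new terms (running total: 341)
Total distinct ground terms = 341

341


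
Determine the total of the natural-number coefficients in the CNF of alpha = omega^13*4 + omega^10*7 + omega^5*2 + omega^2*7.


CNF: omega^13*4 + omega^10*7 + omega^5*2 + omega^2*7
Coefficients: 4 + 7 + 2 + 7 = 20

20


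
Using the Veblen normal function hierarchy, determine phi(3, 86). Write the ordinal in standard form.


phi(3, 86):
phi(3, beta) = eta_beta (the beta-th eta number, fixed point of zeta).
phi(3, 86) = eta_86

eta_86


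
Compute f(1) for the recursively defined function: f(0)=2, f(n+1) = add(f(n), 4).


f(0) = 2
f(1) = add(f(0), 4) = add(2, 4) = 6


6


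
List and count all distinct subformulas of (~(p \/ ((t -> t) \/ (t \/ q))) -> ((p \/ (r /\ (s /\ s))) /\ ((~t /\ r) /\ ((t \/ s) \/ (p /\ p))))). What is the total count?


Formula: (~(p \/ ((t -> t) \/ (t \/ q))) -> ((p \/ (r /\ (s /\ s))) /\ ((~t /\ r) /\ ((t \/ s) \/ (p /\ p)))))
Subformulas found:
  1. r
  2. q
  3. s
  4. t
  5. p
  6. ~t
  7. (t -> t)
  8. (s /\ s)
  9. (t \/ s)
  10. (p /\ p)
  11. (t \/ q)
  12. (~t /\ r)
  13. (r /\ (s /\ s))
  14. ((t \/ s) \/ (p /\ p))
  15. ((t -> t) \/ (t \/ q))
  16. (p \/ (r /\ (s /\ s)))
  17. (p \/ ((t -> t) \/ (t \/ q)))
  18. ~(p \/ ((t -> t) \/ (t \/ q)))
  19. ((~t /\ r) /\ ((t \/ s) \/ (p /\ p)))
  20. ((p \/ (r /\ (s /\ s))) /\ ((~t /\ r) /\ ((t \/ s) \/ (p /\ p))))
  21. (~(p \/ ((t -> t) \/ (t \/ q))) -> ((p \/ (r /\ (s /\ s))) /\ ((~t /\ r) /\ ((t \/ s) \/ (p /\ p)))))
Total distinct subformulas = 21

21


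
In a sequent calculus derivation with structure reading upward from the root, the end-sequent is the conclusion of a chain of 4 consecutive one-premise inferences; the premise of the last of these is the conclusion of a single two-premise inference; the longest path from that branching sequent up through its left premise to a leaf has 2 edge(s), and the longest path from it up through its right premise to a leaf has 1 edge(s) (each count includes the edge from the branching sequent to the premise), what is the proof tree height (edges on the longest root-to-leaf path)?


Longest path through the left premise: 2 edges (measured from the branching sequent)
Longest path through the right premise: 1 edges
Height of the subtree rooted at the branching sequent: max(2, 1) = 2
The branching sequent sits 4 edges above the root (the chain of one-premise inferences), so height = 2 + 4 = 6

6


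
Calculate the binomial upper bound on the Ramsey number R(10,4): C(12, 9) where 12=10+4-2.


R(10,4) <= C(10+4-2, 10-1) = C(12, 9)
C(12, 9) = 12! / (9! * 3!)
= 220

220


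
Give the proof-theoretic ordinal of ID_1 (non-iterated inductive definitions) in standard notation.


The proof-theoretic ordinal of ID_1 (non-iterated inductive definitions) is a standard result in ordinal analysis.
This ordinal is the supremum of order types of primitive recursive well-orderings
that the theory can prove to be well-ordered.
For ID_1 (non-iterated inductive definitions), the proof-theoretic ordinal is psi_0(epsilon_{Omega+1}).

psi_0(epsilon_{Omega+1})


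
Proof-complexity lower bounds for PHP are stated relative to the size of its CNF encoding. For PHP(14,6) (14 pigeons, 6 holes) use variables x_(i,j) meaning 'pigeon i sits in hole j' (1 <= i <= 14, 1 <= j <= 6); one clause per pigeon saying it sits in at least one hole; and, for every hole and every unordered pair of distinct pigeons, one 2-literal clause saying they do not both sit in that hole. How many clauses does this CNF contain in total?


PHP(14,6): 14 pigeons, 6 holes, 14*6 = 84 variables.
- pigeon clauses: one per pigeon -> 14 clauses
- hole clauses: 6 holes * C(14,2) = 6 * 91 -> 546 clauses
Total clauses = 14 + 546 = 560

560


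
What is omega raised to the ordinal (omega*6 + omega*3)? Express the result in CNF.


omega^(omega*6 + omega*3):
Both terms of the exponent have the same exponent 1, so they merge: omega*6 + omega*3 = omega*(6+3) = omega*9.
omega raised to a CNF ordinal is a single CNF term: Result = omega^(omega*9)

omega^(omega*9)


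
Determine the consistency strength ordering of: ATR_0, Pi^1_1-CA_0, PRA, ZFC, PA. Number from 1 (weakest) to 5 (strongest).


Ordering by consistency strength:
1. PRA
2. PA
3. ATR_0
4. Pi^1_1-CA_0
5. ZFC


ATR_0=3, Pi^1_1-CA_0=4, PRA=1, ZFC=5, PA=2


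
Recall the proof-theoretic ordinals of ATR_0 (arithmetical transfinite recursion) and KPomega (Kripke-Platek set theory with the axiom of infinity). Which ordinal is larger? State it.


Proof-theoretic ordinal of ATR_0 (arithmetical transfinite recursion): Gamma_0
Proof-theoretic ordinal of KPomega (Kripke-Platek set theory with the axiom of infinity): psi_0(epsilon_{Omega+1})
Comparing: Gamma_0 < psi_0(epsilon_{Omega+1}).
The larger ordinal is psi_0(epsilon_{Omega+1}) (from KPomega (Kripke-Platek set theory with the axiom of infinity)).

psi_0(epsilon_{Omega+1})


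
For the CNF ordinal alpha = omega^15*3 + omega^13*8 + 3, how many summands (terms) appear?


CNF: omega^15*3 + omega^13*8 + 3
Count the summands separated by '+':
  term 1: omega^15*3
  term 2: omega^13*8
  term 3: 3
Total terms = 3

3


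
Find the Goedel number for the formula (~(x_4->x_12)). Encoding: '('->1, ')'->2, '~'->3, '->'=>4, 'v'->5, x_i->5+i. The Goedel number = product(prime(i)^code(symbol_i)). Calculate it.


Formula: (~(x_4->x_12))
Symbol codes: [1, 3, 1, 9, 4, 17, 2, 2]
Primes: [2, 3, 5, 7, 11, 13, 17, 19]
p_1^1 = 2^1 = 2
p_2^3 = 3^3 = 27
p_3^1 = 5^1 = 5
p_4^9 = 7^9 = 40353607
p_5^4 = 11^4 = 14641
p_6^17 = 13^17 = 8650415919381337933
p_7^2 = 17^2 = 289
p_8^2 = 19^2 = 361
Product = 143965655433511985374100756217601269930

143965655433511985374100756217601269930


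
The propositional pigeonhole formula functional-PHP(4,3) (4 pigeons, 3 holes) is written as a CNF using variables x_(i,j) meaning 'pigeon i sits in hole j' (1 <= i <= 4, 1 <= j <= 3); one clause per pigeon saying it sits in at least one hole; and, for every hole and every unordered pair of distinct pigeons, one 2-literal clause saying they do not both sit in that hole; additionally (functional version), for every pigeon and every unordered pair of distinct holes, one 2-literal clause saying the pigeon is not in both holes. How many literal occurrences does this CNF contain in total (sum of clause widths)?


functional-PHP(4,3): 4 pigeons, 3 holes, 4*3 = 12 variables.
- pigeon clauses: one per pigeon -> 4 clauses of width 3 -> 12 literals
- hole clauses: 3 holes * C(4,2) = 3 * 6 -> 18 clauses of width 2 -> 36 literals
- functional clauses: 4 pigeons * C(3,2) = 4 * 3 -> 12 clauses of width 2 -> 24 literals
Total literal occurrences = 12 + 36 + 24 = 72

72


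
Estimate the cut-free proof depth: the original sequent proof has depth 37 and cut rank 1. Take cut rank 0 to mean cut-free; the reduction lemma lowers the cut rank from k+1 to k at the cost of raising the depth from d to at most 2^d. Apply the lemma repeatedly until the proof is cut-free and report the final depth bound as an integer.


Each rank reduction sends depth d to at most 2^d; cut rank r needs r reductions.
2_0(37) = 37
2_1(37) = 2^37 = 137438953472
Cut-free depth bound = 137438953472

137438953472


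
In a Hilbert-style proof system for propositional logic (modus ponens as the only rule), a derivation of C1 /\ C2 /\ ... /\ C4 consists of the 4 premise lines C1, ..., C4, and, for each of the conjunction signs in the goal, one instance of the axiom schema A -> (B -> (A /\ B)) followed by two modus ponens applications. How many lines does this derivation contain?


Conjoining 4 premises:
- 4 premise lines
- the goal has 3 conjunction signs; each costs 1 axiom instance + 2 MP = 3 lines: 3 * 3 = 9
Total = 4 + 9 = 13 lines.

13


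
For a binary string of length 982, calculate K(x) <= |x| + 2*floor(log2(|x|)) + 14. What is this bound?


floor(log2(982)) = 9
2 * 9 = 18
K(x) <= 982 + 18 + 14 = 1014

1014


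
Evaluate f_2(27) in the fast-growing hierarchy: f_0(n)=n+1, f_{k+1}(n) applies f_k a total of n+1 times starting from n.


f_2(27) = f_1^28(27)
f_1(m) = 2m + 1.
Iterating: f_1^k(n) = 2^k*(n+1) - 1.
f_2(27) = 2^28*(27+1) - 1 = 268435456*28 - 1 = 7516192767

7516192767


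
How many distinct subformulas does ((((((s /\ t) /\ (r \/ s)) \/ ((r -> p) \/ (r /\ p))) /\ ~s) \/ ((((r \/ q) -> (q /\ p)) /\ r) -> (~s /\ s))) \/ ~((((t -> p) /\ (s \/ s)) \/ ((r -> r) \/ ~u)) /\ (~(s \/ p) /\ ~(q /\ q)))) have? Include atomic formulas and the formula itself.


Formula: ((((((s /\ t) /\ (r \/ s)) \/ ((r -> p) \/ (r /\ p))) /\ ~s) \/ ((((r \/ q) -> (q /\ p)) /\ r) -> (~s /\ s))) \/ ~((((t -> p) /\ (s \/ s)) \/ ((r -> r) \/ ~u)) /\ (~(s \/ p) /\ ~(q /\ q))))
Subformulas found:
  1. r
  2. p
  3. q
  4. u
  5. s
  6. t
  7. ~u
  8. ~s
  9. (s \/ s)
  10. (q /\ p)
  11. (r \/ s)
  12. (r /\ p)
  13. (r -> p)
  14. (q /\ q)
  15. (s /\ t)
  16. (r -> r)
  17. (s \/ p)
  18. (r \/ q)
  19. (t -> p)
  20. ~(s \/ p)
  21. ~(q /\ q)
  22. (~s /\ s)
  23. ((r -> r) \/ ~u)
  24. ((r -> p) \/ (r /\ p))
  25. ((s /\ t) /\ (r \/ s))
  26. ((r \/ q) -> (q /\ p))
  27. ((t -> p) /\ (s \/ s))
  28. (~(s \/ p) /\ ~(q /\ q))
  29. (((r \/ q) -> (q /\ p)) /\ r)
  30. ((((r \/ q) -> (q /\ p)) /\ r) -> (~s /\ s))
  31. (((t -> p) /\ (s \/ s)) \/ ((r -> r) \/ ~u))
  32. (((s /\ t) /\ (r \/ s)) \/ ((r -> p) \/ (r /\ p)))
  33. ((((s /\ t) /\ (r \/ s)) \/ ((r -> p) \/ (r /\ p))) /\ ~s)
  34. ((((t -> p) /\ (s \/ s)) \/ ((r -> r) \/ ~u)) /\ (~(s \/ p) /\ ~(q /\ q)))
  35. ~((((t -> p) /\ (s \/ s)) \/ ((r -> r) \/ ~u)) /\ (~(s \/ p) /\ ~(q /\ q)))
  36. (((((s /\ t) /\ (r \/ s)) \/ ((r -> p) \/ (r /\ p))) /\ ~s) \/ ((((r \/ q) -> (q /\ p)) /\ r) -> (~s /\ s)))
  37. ((((((s /\ t) /\ (r \/ s)) \/ ((r -> p) \/ (r /\ p))) /\ ~s) \/ ((((r \/ q) -> (q /\ p)) /\ r) -> (~s /\ s))) \/ ~((((t -> p) /\ (s \/ s)) \/ ((r -> r) \/ ~u)) /\ (~(s \/ p) /\ ~(q /\ q))))
Total distinct subformulas = 37

37


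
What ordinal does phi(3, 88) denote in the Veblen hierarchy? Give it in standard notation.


phi(3, 88):
phi(3, beta) = eta_beta (the beta-th eta number, fixed point of zeta).
phi(3, 88) = eta_88

eta_88


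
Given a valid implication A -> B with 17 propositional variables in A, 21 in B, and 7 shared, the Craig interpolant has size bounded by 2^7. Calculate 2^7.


Shared atoms = 7
Craig interpolant size bound = 2^7
= 128

128


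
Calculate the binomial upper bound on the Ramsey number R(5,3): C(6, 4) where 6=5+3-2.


R(5,3) <= C(5+3-2, 5-1) = C(6, 4)
C(6, 4) = 6! / (4! * 2!)
= 15

15


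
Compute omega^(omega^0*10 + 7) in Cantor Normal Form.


omega^(omega^0*10 + 7):
omega^0 = 1, so the exponent is 10 + 7 = 17 (finite ordinal addition).
Result = omega^17, already a single CNF term.

omega^17


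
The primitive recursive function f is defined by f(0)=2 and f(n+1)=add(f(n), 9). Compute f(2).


f(0) = 2
f(1) = add(f(0), 9) = add(2, 9) = 11
f(2) = add(f(1), 9) = add(11, 9) = 20


20


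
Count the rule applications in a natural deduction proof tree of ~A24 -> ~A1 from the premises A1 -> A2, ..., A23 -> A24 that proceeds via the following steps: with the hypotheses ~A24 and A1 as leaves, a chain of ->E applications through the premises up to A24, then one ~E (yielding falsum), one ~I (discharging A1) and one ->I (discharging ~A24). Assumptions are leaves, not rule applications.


From hypothesis A1, 23 ->E steps along the 23 premises yield A24.
~E with hypothesis ~A24 gives falsum (1 node); ~I discharging A1 gives ~A1 (1 node); ->I discharging ~A24 gives the goal (1 node).
Total = 23 + 3 = 26 inference nodes.

26


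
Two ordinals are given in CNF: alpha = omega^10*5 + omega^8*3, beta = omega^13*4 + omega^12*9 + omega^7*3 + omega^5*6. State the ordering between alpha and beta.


Compare term by term from highest exponent:
alpha = omega^10*5 + omega^8*3
beta = omega^13*4 + omega^12*9 + omega^7*3 + omega^5*6
Term 1: alpha has omega^10*5, beta has omega^13*4
Term 2: alpha has omega^8*3, beta has omega^12*9
Term 3: alpha has omega^0*0, beta has omega^7*3
Term 4: alpha has omega^0*0, beta has omega^5*6
Result: alpha < beta

alpha < beta


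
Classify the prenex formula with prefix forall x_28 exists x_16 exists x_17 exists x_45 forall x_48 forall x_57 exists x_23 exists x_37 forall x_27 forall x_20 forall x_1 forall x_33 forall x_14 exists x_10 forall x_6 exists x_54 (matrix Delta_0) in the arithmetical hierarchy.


Leading quantifier is forall, so the class is Pi.
Number of quantifier blocks = alternations + 1 = 7 + 1 = 8.
Classification: Pi_8

Pi_8


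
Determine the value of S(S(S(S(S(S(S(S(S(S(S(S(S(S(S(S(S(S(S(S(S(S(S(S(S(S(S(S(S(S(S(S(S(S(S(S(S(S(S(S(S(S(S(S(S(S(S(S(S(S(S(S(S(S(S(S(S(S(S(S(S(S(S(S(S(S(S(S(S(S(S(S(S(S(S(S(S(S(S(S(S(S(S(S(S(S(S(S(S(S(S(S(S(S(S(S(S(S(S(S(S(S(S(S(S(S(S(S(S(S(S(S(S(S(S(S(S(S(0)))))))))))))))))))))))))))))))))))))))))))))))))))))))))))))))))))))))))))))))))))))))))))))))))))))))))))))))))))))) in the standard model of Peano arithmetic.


Counting successors applied to 0:
118 applications of S to 0 = 118

118


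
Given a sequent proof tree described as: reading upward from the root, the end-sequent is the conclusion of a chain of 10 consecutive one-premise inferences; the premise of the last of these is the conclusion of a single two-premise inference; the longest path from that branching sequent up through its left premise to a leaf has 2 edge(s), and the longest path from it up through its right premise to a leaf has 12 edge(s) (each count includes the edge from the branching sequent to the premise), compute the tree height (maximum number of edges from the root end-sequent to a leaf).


Longest path through the left premise: 2 edges (measured from the branching sequent)
Longest path through the right premise: 12 edges
Height of the subtree rooted at the branching sequent: max(2, 12) = 12
The branching sequent sits 10 edges above the root (the chain of one-premise inferences), so height = 12 + 10 = 22

22


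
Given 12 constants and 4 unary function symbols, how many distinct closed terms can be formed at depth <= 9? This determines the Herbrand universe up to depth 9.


Herbrand terms by depth:
Depth 0: 12 constants
Depth 1: 48 new terms (running total: 60)
Depth 2: 192 new terms (running total: 252)
Depth 3: 768 new terms (running total: 1020)
Depth 4: 3072 new terms (running total: 4092)
Depth 5: 12288 new terms (running total: 16380)
Depth 6: 49152 new terms (running total: 65532)
Depth 7: 196608 new terms (running total: 262140)
Depth 8: 786432 new terms (running total: 1048572)
Depth 9: 3145728 new terms (running total: 4194300)
Total distinct ground terms = 4194300

4194300


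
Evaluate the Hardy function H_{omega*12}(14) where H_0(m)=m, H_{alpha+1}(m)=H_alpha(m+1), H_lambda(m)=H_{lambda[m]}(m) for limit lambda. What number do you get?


H_{omega*12}(14):
For the Hardy hierarchy, H_{omega*k}(n) = 2^k * n.
2^12 = 4096.
4096 * 14 = 57344

57344


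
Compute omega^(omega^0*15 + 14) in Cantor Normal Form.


omega^(omega^0*15 + 14):
omega^0 = 1, so the exponent is 15 + 14 = 29 (finite ordinal addition).
Result = omega^29, already a single CNF term.

omega^29


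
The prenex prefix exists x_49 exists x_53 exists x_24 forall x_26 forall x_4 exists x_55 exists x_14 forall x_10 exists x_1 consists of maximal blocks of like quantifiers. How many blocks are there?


Alternations = 4.
Blocks = alternations + 1 = 5

5


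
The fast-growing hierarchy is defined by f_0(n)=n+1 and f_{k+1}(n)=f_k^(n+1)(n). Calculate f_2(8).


f_2(8) = f_1^9(8)
f_1(m) = 2m + 1.
Iterating: f_1^k(n) = 2^k*(n+1) - 1.
f_2(8) = 2^9*(8+1) - 1 = 512*9 - 1 = 4607

4607


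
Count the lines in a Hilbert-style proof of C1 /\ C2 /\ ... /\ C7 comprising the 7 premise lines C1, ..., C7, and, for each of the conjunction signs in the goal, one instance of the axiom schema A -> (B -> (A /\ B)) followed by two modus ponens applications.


Conjoining 7 premises:
- 7 premise lines
- the goal has 6 conjunction signs; each costs 1 axiom instance + 2 MP = 3 lines: 3 * 6 = 18
Total = 7 + 18 = 25 lines.

25


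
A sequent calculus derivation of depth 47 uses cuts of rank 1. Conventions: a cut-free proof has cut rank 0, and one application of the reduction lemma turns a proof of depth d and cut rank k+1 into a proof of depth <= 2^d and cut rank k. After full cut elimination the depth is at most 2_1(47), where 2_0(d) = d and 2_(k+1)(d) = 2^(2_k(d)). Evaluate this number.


Each rank reduction sends depth d to at most 2^d; cut rank r needs r reductions.
2_0(47) = 47
2_1(47) = 2^47 = 140737488355328
Cut-free depth bound = 140737488355328

140737488355328


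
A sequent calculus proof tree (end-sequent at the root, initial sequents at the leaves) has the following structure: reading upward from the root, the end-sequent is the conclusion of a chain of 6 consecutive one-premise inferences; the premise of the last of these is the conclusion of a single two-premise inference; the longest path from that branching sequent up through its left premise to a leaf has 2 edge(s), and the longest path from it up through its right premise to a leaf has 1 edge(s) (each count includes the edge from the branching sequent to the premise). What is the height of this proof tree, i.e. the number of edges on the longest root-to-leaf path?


Longest path through the left premise: 2 edges (measured from the branching sequent)
Longest path through the right premise: 1 edges
Height of the subtree rooted at the branching sequent: max(2, 1) = 2
The branching sequent sits 6 edges above the root (the chain of one-premise inferences), so height = 2 + 6 = 8

8


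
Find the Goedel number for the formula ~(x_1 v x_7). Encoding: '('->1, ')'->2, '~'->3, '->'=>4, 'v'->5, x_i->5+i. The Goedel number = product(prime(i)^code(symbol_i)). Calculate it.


Formula: ~(x_1 v x_7)
Symbol codes: [3, 1, 6, 5, 12, 2]
Primes: [2, 3, 5, 7, 11, 13]
p_1^3 = 2^3 = 8
p_2^1 = 3^1 = 3
p_3^6 = 5^6 = 15625
p_4^5 = 7^5 = 16807
p_5^12 = 11^12 = 3138428376721
p_6^2 = 13^2 = 169
Product = 3342876977983471553625000

3342876977983471553625000


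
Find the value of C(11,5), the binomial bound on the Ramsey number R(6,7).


R(6,7) <= C(6+7-2, 6-1) = C(11, 5)
C(11, 5) = 11! / (5! * 6!)
= 462

462


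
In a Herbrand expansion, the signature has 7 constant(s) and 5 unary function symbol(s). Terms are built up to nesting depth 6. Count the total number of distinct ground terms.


Herbrand terms by depth:
Depth 0: 7 constants
Depth 1: 35 new terms (running total: 42)
Depth 2: 175 new terms (running total: 217)
Depth 3: 875 new terms (running total: 1092)
Depth 4: 4375 new terms (running total: 5467)
Depth 5: 21875 new terms (running total: 27342)
Depth 6: 109375 new terms (running total: 136717)
Total distinct ground terms = 136717

136717


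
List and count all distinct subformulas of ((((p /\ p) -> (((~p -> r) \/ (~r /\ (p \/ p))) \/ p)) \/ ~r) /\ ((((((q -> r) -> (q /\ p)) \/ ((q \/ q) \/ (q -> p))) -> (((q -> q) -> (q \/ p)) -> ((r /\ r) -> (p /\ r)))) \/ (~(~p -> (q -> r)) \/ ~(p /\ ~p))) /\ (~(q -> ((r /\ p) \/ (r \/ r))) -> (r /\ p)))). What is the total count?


Formula: ((((p /\ p) -> (((~p -> r) \/ (~r /\ (p \/ p))) \/ p)) \/ ~r) /\ ((((((q -> r) -> (q /\ p)) \/ ((q \/ q) \/ (q -> p))) -> (((q -> q) -> (q \/ p)) -> ((r /\ r) -> (p /\ r)))) \/ (~(~p -> (q -> r)) \/ ~(p /\ ~p))) /\ (~(q -> ((r /\ p) \/ (r \/ r))) -> (r /\ p))))
Subformulas found:
  1. r
  2. p
  3. q
  4. ~p
  5. ~r
  6. (q /\ p)
  7. (q \/ p)
  8. (r /\ p)
  9. (q -> p)
  10. (p /\ r)
  11. (r \/ r)
  12. (q -> q)
  13. (q -> r)
  14. (p \/ p)
  15. (r /\ r)
  16. (p /\ p)
  17. (q \/ q)
  18. (~p -> r)
  19. (p /\ ~p)
  20. ~(p /\ ~p)
  21. (~r /\ (p \/ p))
  22. (~p -> (q -> r))
  23. ~(~p -> (q -> r))
  24. ((q -> r) -> (q /\ p))
  25. ((q -> q) -> (q \/ p))
  26. ((r /\ p) \/ (r \/ r))
  27. ((q \/ q) \/ (q -> p))
  28. ((r /\ r) -> (p /\ r))
  29. (q -> ((r /\ p) \/ (r \/ r)))
  30. ~(q -> ((r /\ p) \/ (r \/ r)))
  31. ((~p -> r) \/ (~r /\ (p \/ p)))
  32. (~(~p -> (q -> r)) \/ ~(p /\ ~p))
  33. (((~p -> r) \/ (~r /\ (p \/ p))) \/ p)
  34. (~(q -> ((r /\ p) \/ (r \/ r))) -> (r /\ p))
  35. (((q -> q) -> (q \/ p)) -> ((r /\ r) -> (p /\ r)))
  36. (((q -> r) -> (q /\ p)) \/ ((q \/ q) \/ (q -> p)))
  37. ((p /\ p) -> (((~p -> r) \/ (~r /\ (p \/ p))) \/ p))
  38. (((p /\ p) -> (((~p -> r) \/ (~r /\ (p \/ p))) \/ p)) \/ ~r)
  39. ((((q -> r) -> (q /\ p)) \/ ((q \/ q) \/ (q -> p))) -> (((q -> q) -> (q \/ p)) -> ((r /\ r) -> (p /\ r))))
  40. (((((q -> r) -> (q /\ p)) \/ ((q \/ q) \/ (q -> p))) -> (((q -> q) -> (q \/ p)) -> ((r /\ r) -> (p /\ r)))) \/ (~(~p -> (q -> r)) \/ ~(p /\ ~p)))
  41. ((((((q -> r) -> (q /\ p)) \/ ((q \/ q) \/ (q -> p))) -> (((q -> q) -> (q \/ p)) -> ((r /\ r) -> (p /\ r)))) \/ (~(~p -> (q -> r)) \/ ~(p /\ ~p))) /\ (~(q -> ((r /\ p) \/ (r \/ r))) -> (r /\ p)))
  42. ((((p /\ p) -> (((~p -> r) \/ (~r /\ (p \/ p))) \/ p)) \/ ~r) /\ ((((((q -> r) -> (q /\ p)) \/ ((q \/ q) \/ (q -> p))) -> (((q -> q) -> (q \/ p)) -> ((r /\ r) -> (p /\ r)))) \/ (~(~p -> (q -> r)) \/ ~(p /\ ~p))) /\ (~(q -> ((r /\ p) \/ (r \/ r))) -> (r /\ p))))
Total distinct subformulas = 42

42


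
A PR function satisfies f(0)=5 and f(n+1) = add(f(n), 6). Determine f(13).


f(0) = 5
f(1) = add(f(0), 6) = add(5, 6) = 11
f(2) = add(f(1), 6) = add(11, 6) = 17
f(3) = add(f(2), 6) = add(17, 6) = 23
f(4) = add(f(3), 6) = add(23, 6) = 29
f(5) = add(f(4), 6) = add(29, 6) = 35
f(6) = add(f(5), 6) = add(35, 6) = 41
f(7) = add(f(6), 6) = add(41, 6) = 47
f(8) = add(f(7), 6) = add(47, 6) = 53
f(9) = add(f(8), 6) = add(53, 6) = 59
f(10) = add(f(9), 6) = add(59, 6) = 65
f(11) = add(f(10), 6) = add(65, 6) = 71
f(12) = add(f(11), 6) = add(71, 6) = 77
f(13) = add(f(12), 6) = add(77, 6) = 83


83


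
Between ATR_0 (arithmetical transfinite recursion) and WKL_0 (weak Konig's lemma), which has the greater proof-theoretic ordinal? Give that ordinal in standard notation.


Proof-theoretic ordinal of ATR_0 (arithmetical transfinite recursion): Gamma_0
Proof-theoretic ordinal of WKL_0 (weak Konig's lemma): omega^omega
Comparing: omega^omega < Gamma_0.
The larger ordinal is Gamma_0 (from ATR_0 (arithmetical transfinite recursion)).

Gamma_0


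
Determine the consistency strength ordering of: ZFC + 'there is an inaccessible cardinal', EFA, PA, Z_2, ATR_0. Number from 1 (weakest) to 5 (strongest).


Ordering by consistency strength:
1. EFA
2. PA
3. ATR_0
4. Z_2
5. ZFC + 'there is an inaccessible cardinal'


ZFC + 'there is an inaccessible cardinal'=5, EFA=1, PA=2, Z_2=4, ATR_0=3


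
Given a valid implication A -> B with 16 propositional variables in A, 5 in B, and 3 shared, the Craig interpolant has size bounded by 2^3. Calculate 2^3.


Shared atoms = 3
Craig interpolant size bound = 2^3
= 8

8


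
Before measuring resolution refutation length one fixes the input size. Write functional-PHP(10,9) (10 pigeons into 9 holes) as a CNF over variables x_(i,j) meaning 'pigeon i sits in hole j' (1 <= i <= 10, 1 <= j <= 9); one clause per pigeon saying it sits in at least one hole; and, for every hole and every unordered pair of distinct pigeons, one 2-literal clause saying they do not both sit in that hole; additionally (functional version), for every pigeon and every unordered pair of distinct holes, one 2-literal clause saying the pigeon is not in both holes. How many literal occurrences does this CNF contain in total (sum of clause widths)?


functional-PHP(10,9): 10 pigeons, 9 holes, 10*9 = 90 variables.
- pigeon clauses: one per pigeon -> 10 clauses of width 9 -> 90 literals
- hole clauses: 9 holes * C(10,2) = 9 * 45 -> 405 clauses of width 2 -> 810 literals
- functional clauses: 10 pigeons * C(9,2) = 10 * 36 -> 360 clauses of width 2 -> 720 literals
Total literal occurrences = 90 + 810 + 720 = 1620

1620


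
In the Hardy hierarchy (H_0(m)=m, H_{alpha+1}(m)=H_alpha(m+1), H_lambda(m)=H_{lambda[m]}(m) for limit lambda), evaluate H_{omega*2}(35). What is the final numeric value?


H_{omega*2}(35):
For the Hardy hierarchy, H_{omega*k}(n) = 2^k * n.
2^2 = 4.
4 * 35 = 140

140


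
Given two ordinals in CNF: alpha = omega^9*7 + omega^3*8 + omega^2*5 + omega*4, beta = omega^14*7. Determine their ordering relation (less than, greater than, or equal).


Compare term by term from highest exponent:
alpha = omega^9*7 + omega^3*8 + omega^2*5 + omega*4
beta = omega^14*7
Term 1: alpha has omega^9*7, beta has omega^14*7
Term 2: alpha has omega^3*8, beta has omega^0*0
Term 3: alpha has omega^2*5, beta has omega^0*0
Term 4: alpha has omega^1*4, beta has omega^0*0
Result: alpha < beta

alpha < beta


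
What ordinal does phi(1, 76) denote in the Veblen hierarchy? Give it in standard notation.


phi(1, 76):
phi(1, beta) = epsilon_beta (the beta-th epsilon number).
phi(1, 76) = epsilon_76

epsilon_76


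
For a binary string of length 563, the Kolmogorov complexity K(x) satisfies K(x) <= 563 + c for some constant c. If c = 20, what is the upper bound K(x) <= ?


K(x) <= |x| + c = 563 + 20 = 583

583


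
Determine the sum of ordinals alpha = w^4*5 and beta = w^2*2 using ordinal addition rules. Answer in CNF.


Ordinal addition w^4*5 + w^2*2:
Leading exponent of alpha (4) > leading exponent of beta (2).
Since alpha's term has higher exponent than beta's leading term,
the sum is simply alpha followed by beta.
Result = w^4*5 + w^2*2

w^4*5 + w^2*2


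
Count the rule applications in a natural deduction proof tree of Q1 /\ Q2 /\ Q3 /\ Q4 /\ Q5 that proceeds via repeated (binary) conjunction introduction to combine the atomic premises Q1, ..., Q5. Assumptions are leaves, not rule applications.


The target conjunction has 5 conjuncts, i.e. 4 binary /\ connectives.
Each conjunction-intro joins two pieces, so 5 atoms require 5-1 = 4 applications.
Total inference nodes = 4

4


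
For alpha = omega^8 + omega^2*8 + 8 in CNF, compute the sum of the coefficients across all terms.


CNF: omega^8 + omega^2*8 + 8
Coefficients: 1 + 8 + 8 = 17

17


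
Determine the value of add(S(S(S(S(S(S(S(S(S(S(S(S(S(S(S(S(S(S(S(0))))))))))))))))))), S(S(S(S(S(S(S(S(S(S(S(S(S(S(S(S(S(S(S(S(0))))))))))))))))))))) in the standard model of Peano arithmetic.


add(S^19(0), S^20(0)):
S^19(0) = 19
S^20(0) = 20
19 + 20 = 39

39


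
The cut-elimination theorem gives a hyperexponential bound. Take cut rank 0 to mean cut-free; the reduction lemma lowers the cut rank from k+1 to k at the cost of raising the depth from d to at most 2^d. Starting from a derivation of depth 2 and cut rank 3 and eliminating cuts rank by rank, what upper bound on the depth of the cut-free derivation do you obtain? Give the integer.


Each rank reduction sends depth d to at most 2^d; cut rank r needs r reductions.
2_0(2) = 2
2_1(2) = 2^2 = 4
2_2(2) = 2^4 = 16
2_3(2) = 2^16 = 65536
Cut-free depth bound = 65536

65536


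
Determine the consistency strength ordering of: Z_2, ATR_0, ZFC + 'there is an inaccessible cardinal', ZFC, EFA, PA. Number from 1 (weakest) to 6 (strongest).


Ordering by consistency strength:
1. EFA
2. PA
3. ATR_0
4. Z_2
5. ZFC
6. ZFC + 'there is an inaccessible cardinal'


Z_2=4, ATR_0=3, ZFC + 'there is an inaccessible cardinal'=6, ZFC=5, EFA=1, PA=2


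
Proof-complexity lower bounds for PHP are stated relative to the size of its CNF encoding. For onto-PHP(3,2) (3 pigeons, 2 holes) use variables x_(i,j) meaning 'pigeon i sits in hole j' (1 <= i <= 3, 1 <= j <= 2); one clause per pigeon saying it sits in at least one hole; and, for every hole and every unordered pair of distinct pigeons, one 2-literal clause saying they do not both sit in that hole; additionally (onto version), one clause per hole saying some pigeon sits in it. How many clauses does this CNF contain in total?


onto-PHP(3,2): 3 pigeons, 2 holes, 3*2 = 6 variables.
- pigeon clauses: one per pigeon -> 3 clauses
- hole clauses: 2 holes * C(3,2) = 2 * 3 -> 6 clauses
- onto clauses: one per hole -> 2 clauses
Total clauses = 3 + 6 + 2 = 11

11


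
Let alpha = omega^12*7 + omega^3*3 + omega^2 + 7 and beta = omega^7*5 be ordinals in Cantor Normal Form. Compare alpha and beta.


Compare term by term from highest exponent:
alpha = omega^12*7 + omega^3*3 + omega^2 + 7
beta = omega^7*5
Term 1: alpha has omega^12*7, beta has omega^7*5
Term 2: alpha has omega^3*3, beta has omega^0*0
Term 3: alpha has omega^2*1, beta has omega^0*0
Term 4: alpha has omega^0*7, beta has omega^0*0
Result: alpha > beta

alpha > beta


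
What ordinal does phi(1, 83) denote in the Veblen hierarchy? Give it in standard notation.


phi(1, 83):
phi(1, beta) = epsilon_beta (the beta-th epsilon number).
phi(1, 83) = epsilon_83

epsilon_83


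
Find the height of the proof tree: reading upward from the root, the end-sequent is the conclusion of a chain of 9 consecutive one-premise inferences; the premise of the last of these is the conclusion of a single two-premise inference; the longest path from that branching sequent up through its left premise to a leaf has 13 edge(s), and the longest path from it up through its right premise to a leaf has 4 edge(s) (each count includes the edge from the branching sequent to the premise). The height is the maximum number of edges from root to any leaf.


Longest path through the left premise: 13 edges (measured from the branching sequent)
Longest path through the right premise: 4 edges
Height of the subtree rooted at the branching sequent: max(13, 4) = 13
The branching sequent sits 9 edges above the root (the chain of one-premise inferences), so height = 13 + 9 = 22

22


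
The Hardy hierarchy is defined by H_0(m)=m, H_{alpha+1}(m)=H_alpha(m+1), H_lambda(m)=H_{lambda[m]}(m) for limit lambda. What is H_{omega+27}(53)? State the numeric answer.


H_{omega+27}(53):
Unwind the 27 successor steps: H_{omega+27}(53) = H_omega(53+27) = H_omega(80).
H_omega(m) = H_m(m) = m + m = 2m.
Result = 2 * 80 = 160

160


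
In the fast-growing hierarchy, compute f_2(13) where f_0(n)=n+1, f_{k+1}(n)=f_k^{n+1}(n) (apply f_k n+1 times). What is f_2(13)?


f_2(13) = f_1^14(13)
f_1(m) = 2m + 1.
Iterating: f_1^k(n) = 2^k*(n+1) - 1.
f_2(13) = 2^14*(13+1) - 1 = 16384*14 - 1 = 229375

229375


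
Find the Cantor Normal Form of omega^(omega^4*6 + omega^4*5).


omega^(omega^4*6 + omega^4*5):
Both terms of the exponent have the same exponent 4, so they merge: omega^4*6 + omega^4*5 = omega^4*(6+5) = omega^4*11.
omega raised to a CNF ordinal is a single CNF term: Result = omega^(omega^4*11)

omega^(omega^4*11)


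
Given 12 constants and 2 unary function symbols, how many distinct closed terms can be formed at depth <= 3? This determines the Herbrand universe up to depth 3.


Herbrand terms by depth:
Depth 0: 12 constants
Depth 1: 24 new terms (running total: 36)
Depth 2: 48 new terms (running total: 84)
Depth 3: 96 new terms (running total: 180)
Total distinct ground terms = 180

180


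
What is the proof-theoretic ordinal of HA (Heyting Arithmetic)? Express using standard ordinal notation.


The proof-theoretic ordinal of HA (Heyting Arithmetic) is a standard result in ordinal analysis.
This ordinal is the supremum of order types of primitive recursive well-orderings
that the theory can prove to be well-ordered.
For HA (Heyting Arithmetic), the proof-theoretic ordinal is epsilon_0.

epsilon_0


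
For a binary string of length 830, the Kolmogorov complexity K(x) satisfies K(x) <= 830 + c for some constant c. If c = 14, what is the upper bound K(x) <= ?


K(x) <= |x| + c = 830 + 14 = 844

844


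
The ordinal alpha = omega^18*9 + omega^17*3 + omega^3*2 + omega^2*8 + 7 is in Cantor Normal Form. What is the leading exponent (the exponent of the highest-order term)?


CNF: omega^18*9 + omega^17*3 + omega^3*2 + omega^2*8 + 7
The leading term is omega^18*9, which has exponent 18.

18


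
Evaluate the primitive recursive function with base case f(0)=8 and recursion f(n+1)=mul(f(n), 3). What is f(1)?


f(0) = 8
f(1) = mul(f(0), 3) = mul(8, 3) = 24


24


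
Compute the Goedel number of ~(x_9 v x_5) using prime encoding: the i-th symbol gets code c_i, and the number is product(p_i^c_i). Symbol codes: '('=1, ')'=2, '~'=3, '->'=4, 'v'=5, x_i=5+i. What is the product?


Formula: ~(x_9 v x_5)
Symbol codes: [3, 1, 14, 5, 10, 2]
Primes: [2, 3, 5, 7, 11, 13]
p_1^3 = 2^3 = 8
p_2^1 = 3^1 = 3
p_3^14 = 5^14 = 6103515625
p_4^5 = 7^5 = 16807
p_5^10 = 11^10 = 25937424601
p_6^2 = 13^2 = 169
Product = 10791829086981765087890625000

10791829086981765087890625000


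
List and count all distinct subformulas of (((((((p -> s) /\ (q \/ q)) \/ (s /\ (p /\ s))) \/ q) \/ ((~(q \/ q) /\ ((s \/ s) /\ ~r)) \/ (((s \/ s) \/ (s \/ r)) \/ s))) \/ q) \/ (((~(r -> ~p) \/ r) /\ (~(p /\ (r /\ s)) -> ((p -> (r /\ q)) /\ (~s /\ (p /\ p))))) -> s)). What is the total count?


Formula: (((((((p -> s) /\ (q \/ q)) \/ (s /\ (p /\ s))) \/ q) \/ ((~(q \/ q) /\ ((s \/ s) /\ ~r)) \/ (((s \/ s) \/ (s \/ r)) \/ s))) \/ q) \/ (((~(r -> ~p) \/ r) /\ (~(p /\ (r /\ s)) -> ((p -> (r /\ q)) /\ (~s /\ (p /\ p))))) -> s))
Subformulas found:
  1. r
  2. p
  3. q
  4. s
  5. ~p
  6. ~s
  7. ~r
  8. (s \/ s)
  9. (r /\ s)
  10. (p /\ s)
  11. (p -> s)
  12. (s \/ r)
  13. (r /\ q)
  14. (p /\ p)
  15. (q \/ q)
  16. (r -> ~p)
  17. ~(q \/ q)
  18. ~(r -> ~p)
  19. (s /\ (p /\ s))
  20. (p -> (r /\ q))
  21. (p /\ (r /\ s))
  22. (~s /\ (p /\ p))
  23. ~(p /\ (r /\ s))
  24. ((s \/ s) /\ ~r)
  25. (~(r -> ~p) \/ r)
  26. ((s \/ s) \/ (s \/ r))
  27. ((p -> s) /\ (q \/ q))
  28. (((s \/ s) \/ (s \/ r)) \/ s)
  29. (~(q \/ q) /\ ((s \/ s) /\ ~r))
  30. ((p -> (r /\ q)) /\ (~s /\ (p /\ p)))
  31. (((p -> s) /\ (q \/ q)) \/ (s /\ (p /\ s)))
  32. ((((p -> s) /\ (q \/ q)) \/ (s /\ (p /\ s))) \/ q)
  33. (~(p /\ (r /\ s)) -> ((p -> (r /\ q)) /\ (~s /\ (p /\ p))))
  34. ((~(q \/ q) /\ ((s \/ s) /\ ~r)) \/ (((s \/ s) \/ (s \/ r)) \/ s))
  35. ((~(r -> ~p) \/ r) /\ (~(p /\ (r /\ s)) -> ((p -> (r /\ q)) /\ (~s /\ (p /\ p)))))
  36. (((~(r -> ~p) \/ r) /\ (~(p /\ (r /\ s)) -> ((p -> (r /\ q)) /\ (~s /\ (p /\ p))))) -> s)
  37. (((((p -> s) /\ (q \/ q)) \/ (s /\ (p /\ s))) \/ q) \/ ((~(q \/ q) /\ ((s \/ s) /\ ~r)) \/ (((s \/ s) \/ (s \/ r)) \/ s)))
  38. ((((((p -> s) /\ (q \/ q)) \/ (s /\ (p /\ s))) \/ q) \/ ((~(q \/ q) /\ ((s \/ s) /\ ~r)) \/ (((s \/ s) \/ (s \/ r)) \/ s))) \/ q)
  39. (((((((p -> s) /\ (q \/ q)) \/ (s /\ (p /\ s))) \/ q) \/ ((~(q \/ q) /\ ((s \/ s) /\ ~r)) \/ (((s \/ s) \/ (s \/ r)) \/ s))) \/ q) \/ (((~(r -> ~p) \/ r) /\ (~(p /\ (r /\ s)) -> ((p -> (r /\ q)) /\ (~s /\ (p /\ p))))) -> s))
Total distinct subformulas = 39

39
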